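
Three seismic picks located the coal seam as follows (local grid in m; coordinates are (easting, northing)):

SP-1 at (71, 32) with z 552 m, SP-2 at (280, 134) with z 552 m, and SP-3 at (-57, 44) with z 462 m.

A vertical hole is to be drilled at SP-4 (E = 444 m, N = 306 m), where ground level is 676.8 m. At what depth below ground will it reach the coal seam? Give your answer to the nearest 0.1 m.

Two edge vectors: SP-1→SP-2 = (209, 102, 0), SP-1→SP-3 = (-128, 12, -90).
Normal n = (SP-1→SP-2) × (SP-1→SP-3) = (-9180, 18810, 15564).
So ∂z/∂E = −n_x/n_z = 0.58982 and ∂z/∂N = −n_y/n_z = −1.20856.
Intercept c from SP-1: 552 − 41.88 + 38.67 = 548.80.
At (444, 306): z_contact = 261.88 − 369.82 + 548.80 = 440.86 m.
Depth below ground = 676.8 − 440.86 = 235.9 m.

235.9 m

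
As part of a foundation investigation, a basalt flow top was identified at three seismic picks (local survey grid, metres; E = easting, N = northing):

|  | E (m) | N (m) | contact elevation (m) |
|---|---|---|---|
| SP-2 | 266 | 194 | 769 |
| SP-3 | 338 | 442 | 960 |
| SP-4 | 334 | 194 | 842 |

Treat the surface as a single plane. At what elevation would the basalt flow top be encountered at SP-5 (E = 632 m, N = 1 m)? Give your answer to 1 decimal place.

Two edge vectors: SP-2→SP-3 = (72, 248, 191), SP-2→SP-4 = (68, 0, 73).
Normal n = (SP-2→SP-3) × (SP-2→SP-4) = (18104, 7732, -16864).
So ∂z/∂E = −n_x/n_z = 1.07353 and ∂z/∂N = −n_y/n_z = 0.45849.
Intercept c from SP-2: 769 − 285.56 − 88.95 = 394.49.
At (632, 1): z = 678.5 + 0.5 + 394.49 = 1073.4 m.

1073.4 m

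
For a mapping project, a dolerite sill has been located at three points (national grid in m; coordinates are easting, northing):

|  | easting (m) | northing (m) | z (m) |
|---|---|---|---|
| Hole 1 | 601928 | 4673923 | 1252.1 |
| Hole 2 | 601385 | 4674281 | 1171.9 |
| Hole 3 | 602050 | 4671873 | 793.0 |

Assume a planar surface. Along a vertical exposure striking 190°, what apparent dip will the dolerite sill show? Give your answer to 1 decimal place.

16.3°

Two edge vectors: Hole 1→Hole 2 = (-543, 358, -80.2), Hole 1→Hole 3 = (122, -2050, -459.1).
Normal n = (Hole 1→Hole 2) × (Hole 1→Hole 3) = (-328767.8, -259075.7, 1069474).
So ∂z/∂easting = −n_x/n_z = 0.30741 and ∂z/∂northing = −n_y/n_z = 0.24225.
Unit vector along 190° is (sin 190°, cos 190°) = (-0.1736, -0.9848).
Slope in that direction = a·(-0.1736) + b·(-0.9848) = −0.29195.
Apparent dip = arctan|0.29195| = 16.3° (true dip is 21.4°, so apparent ≤ true as expected).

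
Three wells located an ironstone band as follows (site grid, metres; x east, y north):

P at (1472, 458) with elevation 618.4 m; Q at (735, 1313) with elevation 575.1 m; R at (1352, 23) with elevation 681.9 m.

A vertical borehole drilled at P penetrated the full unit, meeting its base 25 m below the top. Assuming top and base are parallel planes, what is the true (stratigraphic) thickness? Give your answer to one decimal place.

24.7 m

Let the plane be z = a·x + b·y + c.
Q−P: −737a + 855b = −43.3;  R−P: −120a − 435b = 63.5.
Solving gives a = −0.08378, b = −0.12286.
|∇z| = √(a²+b²) = 0.14871, so dip δ = arctan(0.14871) = 8.46°.
True thickness = vertical thickness × cos δ = 25 × cos 8.46° = 24.7 m.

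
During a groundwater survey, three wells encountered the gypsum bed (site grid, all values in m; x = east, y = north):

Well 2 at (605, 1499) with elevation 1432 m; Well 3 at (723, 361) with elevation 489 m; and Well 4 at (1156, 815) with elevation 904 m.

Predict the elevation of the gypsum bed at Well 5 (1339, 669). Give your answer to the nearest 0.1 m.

Two edge vectors: Well 2→Well 3 = (118, -1138, -943), Well 2→Well 4 = (551, -684, -528).
Normal n = (Well 2→Well 3) × (Well 2→Well 4) = (-44148, -457289, 546326).
So ∂z/∂x = −n_x/n_z = 0.080809 and ∂z/∂y = −n_y/n_z = 0.837026.
Intercept c from Well 2: 1432 − 48.89 − 1254.70 = 128.41.
At (1339, 669): z = 108.2 + 560.0 + 128.41 = 796.6 m.

796.6 m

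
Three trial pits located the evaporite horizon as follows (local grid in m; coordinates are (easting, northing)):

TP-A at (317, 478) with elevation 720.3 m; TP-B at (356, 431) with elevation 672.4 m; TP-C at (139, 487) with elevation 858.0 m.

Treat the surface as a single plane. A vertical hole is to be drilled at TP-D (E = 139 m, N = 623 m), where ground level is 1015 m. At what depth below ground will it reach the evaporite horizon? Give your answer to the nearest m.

103 m

Two edge vectors: TP-A→TP-B = (39, -47, -47.9), TP-A→TP-C = (-178, 9, 137.7).
Normal n = (TP-A→TP-B) × (TP-A→TP-C) = (-6040.8, 3155.9, -8015).
So ∂z/∂E = −n_x/n_z = −0.75369 and ∂z/∂N = −n_y/n_z = 0.39375.
Intercept c from TP-A: 720.3 + 238.92 − 188.21 = 771.01.
At (139, 623): z_contact = −104.8 + 245.3 + 771.01 = 911.5 m.
Depth below ground = 1015 − 911.5 = 103 m.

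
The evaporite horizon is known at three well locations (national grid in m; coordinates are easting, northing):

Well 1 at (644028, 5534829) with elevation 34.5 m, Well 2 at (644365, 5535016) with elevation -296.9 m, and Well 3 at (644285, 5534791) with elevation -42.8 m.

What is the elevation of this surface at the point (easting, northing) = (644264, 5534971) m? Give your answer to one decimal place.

-208.3 m

Two edge vectors: Well 1→Well 2 = (337, 187, -331.4), Well 1→Well 3 = (257, -38, -77.3).
Normal n = (Well 1→Well 2) × (Well 1→Well 3) = (-27048.3, -59119.7, -60865).
So ∂z/∂easting = −n_x/n_z = −0.444398258 and ∂z/∂northing = −n_y/n_z = −0.971325064.
Intercept c from Well 1: 34.5 + 286204.92 + 5376118.13 = 5662357.55.
At (644264, 5534971): z = −286309.8 − 5376256.1 + 5662357.55 = -208.3 m.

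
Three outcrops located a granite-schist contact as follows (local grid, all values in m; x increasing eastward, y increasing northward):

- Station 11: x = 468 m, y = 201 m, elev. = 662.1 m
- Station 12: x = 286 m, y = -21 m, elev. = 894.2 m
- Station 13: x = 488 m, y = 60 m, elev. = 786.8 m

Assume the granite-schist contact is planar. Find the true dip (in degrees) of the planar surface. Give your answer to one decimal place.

42.7°

Two edge vectors: Station 11→Station 12 = (-182, -222, 232.1), Station 11→Station 13 = (20, -141, 124.7).
Normal n = (Station 11→Station 12) × (Station 11→Station 13) = (5042.7, 27337.4, 30102).
So ∂z/∂x = −n_x/n_z = −0.16752 and ∂z/∂y = −n_y/n_z = −0.90816.
Gradient magnitude |∇z| = √(a² + b²) = √(0.02806 + 0.82475) = 0.92348.
True dip = arctan(0.92348) = 42.7°, dipping toward N (azimuth ≈ 010°).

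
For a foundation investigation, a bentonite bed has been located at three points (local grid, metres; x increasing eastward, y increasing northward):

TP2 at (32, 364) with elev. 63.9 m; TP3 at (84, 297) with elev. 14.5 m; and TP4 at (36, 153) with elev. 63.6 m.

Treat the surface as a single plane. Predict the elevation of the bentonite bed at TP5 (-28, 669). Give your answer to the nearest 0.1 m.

Two edge vectors: TP2→TP3 = (52, -67, -49.4), TP2→TP4 = (4, -211, -0.3).
Normal n = (TP2→TP3) × (TP2→TP4) = (-10403.3, -182, -10704).
So ∂z/∂x = −n_x/n_z = −0.97191 and ∂z/∂y = −n_y/n_z = −0.01700.
Intercept c from TP2: 63.9 + 31.10 + 6.19 = 101.19.
At (-28, 669): z = 27.2 − 11.4 + 101.19 = 117.0 m.

117.0 m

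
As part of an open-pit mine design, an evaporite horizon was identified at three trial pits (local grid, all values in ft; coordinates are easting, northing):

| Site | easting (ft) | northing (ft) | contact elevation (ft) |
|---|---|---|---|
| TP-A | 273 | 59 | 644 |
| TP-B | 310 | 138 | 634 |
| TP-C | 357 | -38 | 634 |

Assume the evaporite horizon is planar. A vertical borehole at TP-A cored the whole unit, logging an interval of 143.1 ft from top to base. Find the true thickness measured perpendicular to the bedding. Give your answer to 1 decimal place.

140.9 ft

Two edge vectors: TP-A→TP-B = (37, 79, -10), TP-A→TP-C = (84, -97, -10).
Normal n = (TP-A→TP-B) × (TP-A→TP-C) = (-1760, -470, -10225).
So ∂z/∂easting = −n_x/n_z = −0.17213 and ∂z/∂northing = −n_y/n_z = −0.04597.
|∇z| = √(a²+b²) = 0.17816, so dip δ = arctan(0.17816) = 10.10°.
True thickness = vertical thickness × cos δ = 143.1 × cos 10.10° = 140.9 ft.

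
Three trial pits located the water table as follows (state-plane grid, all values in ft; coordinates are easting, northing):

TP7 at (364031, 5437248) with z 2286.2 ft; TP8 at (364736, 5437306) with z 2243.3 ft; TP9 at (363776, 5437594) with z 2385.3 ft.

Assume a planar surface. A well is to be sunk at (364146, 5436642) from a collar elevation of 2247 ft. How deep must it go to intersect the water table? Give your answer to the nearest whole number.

Let the plane be z = a·easting + b·northing + c.
TP8−TP7: 705a + 58b = −42.9;  TP9−TP7: −255a + 346b = 99.1.
Solving gives a = −0.07958874, b = 0.22775974.
Then c = 2286.2 − a·364031 − b·5437248 = −1207127.22.
At (364146, 5436642): z_contact = −28981.9 + 1238248.2 − 1207127.22 = 2139.0 ft.
Depth below ground = 2247 − 2139.0 = 108 ft.

108 ft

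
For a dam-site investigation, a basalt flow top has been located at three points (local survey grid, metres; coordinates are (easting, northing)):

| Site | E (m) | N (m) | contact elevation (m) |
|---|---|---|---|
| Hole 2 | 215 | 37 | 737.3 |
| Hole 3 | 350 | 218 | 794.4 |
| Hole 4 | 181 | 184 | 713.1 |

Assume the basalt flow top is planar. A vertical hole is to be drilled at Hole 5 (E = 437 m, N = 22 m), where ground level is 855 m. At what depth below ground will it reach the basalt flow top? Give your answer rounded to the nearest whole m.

Two edge vectors: Hole 2→Hole 3 = (135, 181, 57.1), Hole 2→Hole 4 = (-34, 147, -24.2).
Normal n = (Hole 2→Hole 3) × (Hole 2→Hole 4) = (-12773.9, 1325.6, 25999).
So ∂z/∂E = −n_x/n_z = 0.49132 and ∂z/∂N = −n_y/n_z = −0.05099.
Intercept c from Hole 2: 737.3 − 105.63 + 1.89 = 633.55.
At (437, 22): z_contact = 214.7 − 1.1 + 633.55 = 847.1 m.
Depth below ground = 855 − 847.1 = 8 m.

8 m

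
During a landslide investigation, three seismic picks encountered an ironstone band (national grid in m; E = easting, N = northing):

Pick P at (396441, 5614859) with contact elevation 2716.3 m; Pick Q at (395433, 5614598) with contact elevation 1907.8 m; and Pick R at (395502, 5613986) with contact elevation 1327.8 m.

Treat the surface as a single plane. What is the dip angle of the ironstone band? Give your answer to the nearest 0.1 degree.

48.9°

Let the plane be z = a·E + b·N + c.
Pick Q−Pick P: −1008a − 261b = −808.5;  Pick R−Pick P: −939a − 873b = −1388.5.
Solving gives a = 0.54090, b = 1.00870.
Gradient magnitude |∇z| = √(a² + b²) = √(0.29258 + 1.01747) = 1.14457.
True dip = arctan(1.14457) = 48.9°, dipping toward SSW (azimuth ≈ 208°).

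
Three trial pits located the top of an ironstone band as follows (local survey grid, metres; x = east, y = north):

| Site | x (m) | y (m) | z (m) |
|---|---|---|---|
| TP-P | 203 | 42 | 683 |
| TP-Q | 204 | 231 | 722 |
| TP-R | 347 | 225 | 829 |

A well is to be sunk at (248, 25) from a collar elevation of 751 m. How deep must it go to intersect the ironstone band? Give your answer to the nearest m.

Two edge vectors: TP-P→TP-Q = (1, 189, 39), TP-P→TP-R = (144, 183, 146).
Normal n = (TP-P→TP-Q) × (TP-P→TP-R) = (20457, 5470, -27033).
So ∂z/∂x = −n_x/n_z = 0.75674 and ∂z/∂y = −n_y/n_z = 0.20235.
Intercept c from TP-P: 683 − 153.62 − 8.50 = 520.88.
At (248, 25): z_contact = 187.7 + 5.1 + 520.88 = 713.6 m.
Depth below ground = 751 − 713.6 = 37 m.

37 m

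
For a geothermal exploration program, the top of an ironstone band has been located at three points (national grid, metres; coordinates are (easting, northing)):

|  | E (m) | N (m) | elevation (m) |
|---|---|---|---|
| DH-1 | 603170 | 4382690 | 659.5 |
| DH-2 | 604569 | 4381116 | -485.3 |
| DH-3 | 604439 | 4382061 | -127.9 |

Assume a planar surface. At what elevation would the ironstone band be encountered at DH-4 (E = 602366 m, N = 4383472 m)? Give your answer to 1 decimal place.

1278.9 m

Let the plane be z = a·E + b·N + c.
DH-2−DH-1: 1399a − 1574b = −1144.8;  DH-3−DH-1: 1269a − 629b = −787.4.
Solving gives a = −0.464714637, b = 0.314272061.
Then c = 659.5 − a·603170 − b·4382690 = −1096395.59.
At (602366, 4383472): z = −279928.3 + 1377602.8 − 1096395.59 = 1278.9 m.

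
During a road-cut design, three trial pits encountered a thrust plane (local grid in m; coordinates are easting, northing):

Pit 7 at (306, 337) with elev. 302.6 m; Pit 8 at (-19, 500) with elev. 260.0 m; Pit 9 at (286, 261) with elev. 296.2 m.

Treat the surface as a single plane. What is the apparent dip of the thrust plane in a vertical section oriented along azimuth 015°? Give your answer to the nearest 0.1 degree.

Let the plane be z = a·easting + b·northing + c.
Pit 8−Pit 7: −325a + 163b = −42.6;  Pit 9−Pit 7: −20a − 76b = −6.4.
Solving gives a = 0.15310, b = 0.04392.
Unit vector along 015° is (sin 15°, cos 15°) = (0.2588, 0.9659).
Slope in that direction = a·(0.2588) + b·(0.9659) = 0.08205.
Apparent dip = arctan|0.08205| = 4.7° (true dip is 9.1°, so apparent ≤ true as expected).

4.7°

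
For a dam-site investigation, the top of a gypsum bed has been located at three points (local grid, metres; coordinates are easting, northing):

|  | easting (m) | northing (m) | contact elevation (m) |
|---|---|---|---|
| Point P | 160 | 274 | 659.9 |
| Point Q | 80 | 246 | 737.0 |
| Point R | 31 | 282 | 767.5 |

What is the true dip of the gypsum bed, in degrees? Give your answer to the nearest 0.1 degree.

Two edge vectors: Point P→Point Q = (-80, -28, 77.1), Point P→Point R = (-129, 8, 107.6).
Normal n = (Point P→Point Q) × (Point P→Point R) = (-3629.6, -1337.9, -4252).
So ∂z/∂easting = −n_x/n_z = −0.85362 and ∂z/∂northing = −n_y/n_z = −0.31465.
Gradient magnitude |∇z| = √(a² + b²) = √(0.72867 + 0.09901) = 0.90977.
True dip = arctan(0.90977) = 42.3°, dipping toward ENE (azimuth ≈ 070°).

42.3°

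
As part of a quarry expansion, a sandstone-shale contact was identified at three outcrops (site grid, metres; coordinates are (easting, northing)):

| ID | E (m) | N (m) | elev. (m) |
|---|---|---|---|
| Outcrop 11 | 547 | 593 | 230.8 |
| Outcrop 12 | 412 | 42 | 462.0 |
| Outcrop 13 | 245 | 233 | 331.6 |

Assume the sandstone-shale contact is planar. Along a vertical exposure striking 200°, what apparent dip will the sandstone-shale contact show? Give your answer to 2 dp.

Two edge vectors: Outcrop 11→Outcrop 12 = (-135, -551, 231.2), Outcrop 11→Outcrop 13 = (-302, -360, 100.8).
Normal n = (Outcrop 11→Outcrop 12) × (Outcrop 11→Outcrop 13) = (27691.2, -56214.4, -117802).
So ∂z/∂E = −n_x/n_z = 0.23507 and ∂z/∂N = −n_y/n_z = −0.47719.
Unit vector along 200° is (sin 200°, cos 200°) = (-0.3420, -0.9397).
Slope in that direction = a·(-0.3420) + b·(-0.9397) = 0.36802.
Apparent dip = arctan|0.36802| = 20.20° (true dip is 28.0°, so apparent ≤ true as expected).

20.20°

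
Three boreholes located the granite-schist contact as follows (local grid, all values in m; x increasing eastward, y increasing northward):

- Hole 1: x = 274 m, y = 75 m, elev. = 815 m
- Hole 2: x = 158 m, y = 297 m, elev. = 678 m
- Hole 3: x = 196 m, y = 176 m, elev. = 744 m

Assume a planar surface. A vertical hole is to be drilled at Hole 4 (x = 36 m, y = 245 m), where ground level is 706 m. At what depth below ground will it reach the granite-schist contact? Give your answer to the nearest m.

47 m

Two edge vectors: Hole 1→Hole 2 = (-116, 222, -137), Hole 1→Hole 3 = (-78, 101, -71).
Normal n = (Hole 1→Hole 2) × (Hole 1→Hole 3) = (-1925, 2450, 5600).
So ∂z/∂x = −n_x/n_z = 0.34375 and ∂z/∂y = −n_y/n_z = −0.43750.
Intercept c from Hole 1: 815 − 94.19 + 32.81 = 753.62.
At (36, 245): z_contact = 12.4 − 107.2 + 753.62 = 658.8 m.
Depth below ground = 706 − 658.8 = 47 m.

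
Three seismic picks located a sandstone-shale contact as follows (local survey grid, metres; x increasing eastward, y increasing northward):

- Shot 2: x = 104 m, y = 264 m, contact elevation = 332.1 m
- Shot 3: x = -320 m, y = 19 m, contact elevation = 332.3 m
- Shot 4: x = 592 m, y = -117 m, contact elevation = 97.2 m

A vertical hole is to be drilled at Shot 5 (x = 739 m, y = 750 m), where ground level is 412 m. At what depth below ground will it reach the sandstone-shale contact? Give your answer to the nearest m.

Let the plane be z = a·x + b·y + c.
Shot 3−Shot 2: −424a − 245b = 0.2;  Shot 4−Shot 2: 488a − 381b = −234.9.
Solving gives a = −0.20500, b = 0.35396.
Then c = 332.1 − a·104 − b·264 = 259.97.
At (739, 750): z_contact = −151.5 + 265.5 + 259.97 = 373.9 m.
Depth below ground = 412 − 373.9 = 38 m.

38 m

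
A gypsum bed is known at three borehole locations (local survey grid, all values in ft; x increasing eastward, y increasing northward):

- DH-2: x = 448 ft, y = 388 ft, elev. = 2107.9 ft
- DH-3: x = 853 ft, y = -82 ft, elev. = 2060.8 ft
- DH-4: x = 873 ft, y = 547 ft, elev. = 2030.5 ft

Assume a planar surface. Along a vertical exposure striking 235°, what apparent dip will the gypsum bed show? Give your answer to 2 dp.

Let the plane be z = a·x + b·y + c.
DH-3−DH-2: 405a − 470b = −47.1;  DH-4−DH-2: 425a + 159b = −77.4.
Solving gives a = −0.16607, b = −0.04289.
Unit vector along 235° is (sin 235°, cos 235°) = (-0.8192, -0.5736).
Slope in that direction = a·(-0.8192) + b·(-0.5736) = 0.16064.
Apparent dip = arctan|0.16064| = 9.13° (true dip is 9.7°, so apparent ≤ true as expected).

9.13°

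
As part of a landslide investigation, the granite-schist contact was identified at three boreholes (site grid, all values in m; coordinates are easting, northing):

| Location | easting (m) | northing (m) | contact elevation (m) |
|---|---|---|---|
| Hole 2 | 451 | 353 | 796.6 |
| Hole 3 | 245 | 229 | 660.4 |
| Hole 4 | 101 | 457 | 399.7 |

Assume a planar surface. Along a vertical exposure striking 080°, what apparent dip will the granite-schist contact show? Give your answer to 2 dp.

Two edge vectors: Hole 2→Hole 3 = (-206, -124, -136.2), Hole 2→Hole 4 = (-350, 104, -396.9).
Normal n = (Hole 2→Hole 3) × (Hole 2→Hole 4) = (63380.4, -34091.4, -64824).
So ∂z/∂easting = −n_x/n_z = 0.97773 and ∂z/∂northing = −n_y/n_z = −0.52591.
Unit vector along 080° is (sin 80°, cos 80°) = (0.9848, 0.1736).
Slope in that direction = a·(0.9848) + b·(0.1736) = 0.87155.
Apparent dip = arctan|0.87155| = 41.07° (true dip is 48.0°, so apparent ≤ true as expected).

41.07°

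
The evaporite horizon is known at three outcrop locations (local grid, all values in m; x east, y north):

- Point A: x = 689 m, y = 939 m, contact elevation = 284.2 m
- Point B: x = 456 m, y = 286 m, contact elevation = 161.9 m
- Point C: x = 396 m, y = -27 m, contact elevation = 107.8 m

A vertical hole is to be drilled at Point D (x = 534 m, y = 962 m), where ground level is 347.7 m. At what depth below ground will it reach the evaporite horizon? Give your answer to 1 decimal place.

73.5 m

Two edge vectors: Point A→Point B = (-233, -653, -122.3), Point A→Point C = (-293, -966, -176.4).
Normal n = (Point A→Point B) × (Point A→Point C) = (-2952.6, -5267.3, 33749).
So ∂z/∂x = −n_x/n_z = 0.08749 and ∂z/∂y = −n_y/n_z = 0.15607.
Intercept c from Point A: 284.2 − 60.28 − 146.55 = 77.37.
At (534, 962): z_contact = 46.72 + 150.14 + 77.37 = 274.23 m.
Depth below ground = 347.7 − 274.23 = 73.5 m.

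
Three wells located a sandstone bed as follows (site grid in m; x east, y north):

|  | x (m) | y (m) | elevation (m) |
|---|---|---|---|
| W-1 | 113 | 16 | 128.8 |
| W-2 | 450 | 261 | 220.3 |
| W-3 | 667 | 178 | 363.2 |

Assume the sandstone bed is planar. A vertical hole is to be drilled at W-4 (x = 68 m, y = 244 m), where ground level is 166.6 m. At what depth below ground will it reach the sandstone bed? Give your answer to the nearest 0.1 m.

141.0 m

Let the plane be z = a·x + b·y + c.
W-2−W-1: 337a + 245b = 91.5;  W-3−W-1: 554a + 162b = 234.4.
Solving gives a = 0.52511, b = −0.34882.
Then c = 128.8 − a·113 − b·16 = 75.04.
At (68, 244): z_contact = 35.71 − 85.11 + 75.04 = 25.64 m.
Depth below ground = 166.6 − 25.64 = 141.0 m.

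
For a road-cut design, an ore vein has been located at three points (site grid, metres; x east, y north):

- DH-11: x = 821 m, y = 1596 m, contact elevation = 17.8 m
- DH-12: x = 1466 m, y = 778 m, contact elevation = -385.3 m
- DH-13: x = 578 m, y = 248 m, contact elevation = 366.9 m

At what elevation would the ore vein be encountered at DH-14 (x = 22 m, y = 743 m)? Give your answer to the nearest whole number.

Let the plane be z = a·x + b·y + c.
DH-12−DH-11: 645a − 818b = −403.1;  DH-13−DH-11: −243a − 1348b = 349.1.
Solving gives a = −0.77599, b = −0.11909.
Then c = 17.8 − a·821 − b·1596 = 844.96.
At (22, 743): z = −17.1 − 88.5 + 844.96 = 739.4 m.

739 m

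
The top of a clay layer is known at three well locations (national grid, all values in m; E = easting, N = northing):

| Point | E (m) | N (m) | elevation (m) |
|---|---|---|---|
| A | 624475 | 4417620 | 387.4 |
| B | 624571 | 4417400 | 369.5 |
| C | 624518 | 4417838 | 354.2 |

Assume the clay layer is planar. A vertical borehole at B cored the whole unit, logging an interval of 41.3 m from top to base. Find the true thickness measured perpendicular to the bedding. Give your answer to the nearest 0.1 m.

38.6 m

Two edge vectors: A→B = (96, -220, -17.9), A→C = (43, 218, -33.2).
Normal n = (A→B) × (A→C) = (11206.2, 2417.5, 30388).
So ∂z/∂E = −n_x/n_z = −0.36877 and ∂z/∂N = −n_y/n_z = −0.07955.
|∇z| = √(a²+b²) = 0.37725, so dip δ = arctan(0.37725) = 20.67°.
True thickness = vertical thickness × cos δ = 41.3 × cos 20.67° = 38.6 m.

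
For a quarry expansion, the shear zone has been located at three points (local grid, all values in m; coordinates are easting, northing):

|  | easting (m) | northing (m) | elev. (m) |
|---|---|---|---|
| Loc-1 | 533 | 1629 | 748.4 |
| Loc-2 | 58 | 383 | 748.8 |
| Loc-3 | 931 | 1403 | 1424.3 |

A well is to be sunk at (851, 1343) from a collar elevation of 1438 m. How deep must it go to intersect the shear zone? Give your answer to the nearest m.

Two edge vectors: Loc-1→Loc-2 = (-475, -1246, 0.4), Loc-1→Loc-3 = (398, -226, 675.9).
Normal n = (Loc-1→Loc-2) × (Loc-1→Loc-3) = (-842081, 321211.7, 603258).
So ∂z/∂easting = −n_x/n_z = 1.39589 and ∂z/∂northing = −n_y/n_z = −0.53246.
Intercept c from Loc-1: 748.4 − 744.01 + 867.38 = 871.77.
At (851, 1343): z_contact = 1187.9 − 715.1 + 871.77 = 1344.6 m.
Depth below ground = 1438 − 1344.6 = 93 m.

93 m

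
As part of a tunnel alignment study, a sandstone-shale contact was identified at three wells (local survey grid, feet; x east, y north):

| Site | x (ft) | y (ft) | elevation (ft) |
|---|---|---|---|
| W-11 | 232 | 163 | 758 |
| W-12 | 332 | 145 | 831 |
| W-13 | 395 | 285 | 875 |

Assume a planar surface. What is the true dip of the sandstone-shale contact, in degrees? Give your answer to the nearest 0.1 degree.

36.0°

Let the plane be z = a·x + b·y + c.
W-12−W-11: 100a − 18b = 73;  W-13−W-11: 163a + 122b = 117.
Solving gives a = 0.72763, b = −0.01315.
Gradient magnitude |∇z| = √(a² + b²) = √(0.52945 + 0.00017) = 0.72775.
True dip = arctan(0.72775) = 36.0°, dipping toward W (azimuth ≈ 271°).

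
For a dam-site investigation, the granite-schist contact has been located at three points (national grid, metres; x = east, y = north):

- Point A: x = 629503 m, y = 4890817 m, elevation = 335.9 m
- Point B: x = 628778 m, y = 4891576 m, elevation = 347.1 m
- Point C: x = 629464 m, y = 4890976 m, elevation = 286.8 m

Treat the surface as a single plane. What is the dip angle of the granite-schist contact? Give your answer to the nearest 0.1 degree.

31.8°

Let the plane be z = a·x + b·y + c.
Point B−Point A: −725a + 759b = 11.2;  Point C−Point A: −39a + 159b = −49.1.
Solving gives a = −0.45577, b = −0.42060.
Gradient magnitude |∇z| = √(a² + b²) = √(0.20773 + 0.17690) = 0.62019.
True dip = arctan(0.62019) = 31.8°, dipping toward NE (azimuth ≈ 047°).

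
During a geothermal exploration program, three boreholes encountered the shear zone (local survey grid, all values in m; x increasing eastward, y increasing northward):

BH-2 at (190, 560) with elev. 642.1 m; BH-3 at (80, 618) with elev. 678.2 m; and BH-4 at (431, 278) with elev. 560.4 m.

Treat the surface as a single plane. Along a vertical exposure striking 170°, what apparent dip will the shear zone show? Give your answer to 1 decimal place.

4.1°

Let the plane be z = a·x + b·y + c.
BH-3−BH-2: −110a + 58b = 36.1;  BH-4−BH-2: 241a − 282b = −81.7.
Solving gives a = −0.31931, b = 0.01683.
Unit vector along 170° is (sin 170°, cos 170°) = (0.1736, -0.9848).
Slope in that direction = a·(0.1736) + b·(-0.9848) = −0.07203.
Apparent dip = arctan|0.07203| = 4.1° (true dip is 17.7°, so apparent ≤ true as expected).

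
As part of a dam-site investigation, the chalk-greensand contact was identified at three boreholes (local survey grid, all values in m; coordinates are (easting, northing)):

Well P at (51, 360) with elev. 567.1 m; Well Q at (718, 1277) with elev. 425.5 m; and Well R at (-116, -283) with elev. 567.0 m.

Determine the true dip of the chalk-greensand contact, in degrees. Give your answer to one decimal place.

Two edge vectors: Well P→Well Q = (667, 917, -141.6), Well P→Well R = (-167, -643, -0.1).
Normal n = (Well P→Well Q) × (Well P→Well R) = (-91140.5, 23713.9, -275742).
So ∂z/∂E = −n_x/n_z = −0.33053 and ∂z/∂N = −n_y/n_z = 0.08600.
Gradient magnitude |∇z| = √(a² + b²) = √(0.10925 + 0.00740) = 0.34153.
True dip = arctan(0.34153) = 18.9°, dipping toward ESE (azimuth ≈ 105°).

18.9°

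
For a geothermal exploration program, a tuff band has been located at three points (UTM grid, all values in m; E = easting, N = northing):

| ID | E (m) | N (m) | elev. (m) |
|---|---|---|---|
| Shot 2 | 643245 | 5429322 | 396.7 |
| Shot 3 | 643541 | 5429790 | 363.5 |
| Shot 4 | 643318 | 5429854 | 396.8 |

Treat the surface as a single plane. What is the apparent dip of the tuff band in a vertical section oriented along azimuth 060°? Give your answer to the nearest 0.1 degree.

6.5°

Two edge vectors: Shot 2→Shot 3 = (296, 468, -33.2), Shot 2→Shot 4 = (73, 532, 0.1).
Normal n = (Shot 2→Shot 3) × (Shot 2→Shot 4) = (17709.2, -2453.2, 123308).
So ∂z/∂E = −n_x/n_z = −0.14362 and ∂z/∂N = −n_y/n_z = 0.01989.
Unit vector along 060° is (sin 60°, cos 60°) = (0.8660, 0.5000).
Slope in that direction = a·(0.8660) + b·(0.5000) = −0.11443.
Apparent dip = arctan|0.11443| = 6.5° (true dip is 8.2°, so apparent ≤ true as expected).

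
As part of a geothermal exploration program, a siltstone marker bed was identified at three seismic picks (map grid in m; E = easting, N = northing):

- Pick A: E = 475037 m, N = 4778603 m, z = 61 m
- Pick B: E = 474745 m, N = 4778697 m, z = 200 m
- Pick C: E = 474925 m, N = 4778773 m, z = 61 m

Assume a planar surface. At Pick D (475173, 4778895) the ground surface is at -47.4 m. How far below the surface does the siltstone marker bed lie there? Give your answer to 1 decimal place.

90.0 m

Let the plane be z = a·E + b·N + c.
Pick B−Pick A: −292a + 94b = 139;  Pick C−Pick A: −112a + 170b = 0.
Solving gives a = −0.604162405, b = −0.398036408.
Then c = 61 − a·475037 − b·4778603 = 2189118.47.
At (475173, 4778895): z_contact = −287081.66 − 1902174.20 + 2189118.47 = -137.39 m.
Depth below ground = -47.4 − (-137.39) = 90.0 m.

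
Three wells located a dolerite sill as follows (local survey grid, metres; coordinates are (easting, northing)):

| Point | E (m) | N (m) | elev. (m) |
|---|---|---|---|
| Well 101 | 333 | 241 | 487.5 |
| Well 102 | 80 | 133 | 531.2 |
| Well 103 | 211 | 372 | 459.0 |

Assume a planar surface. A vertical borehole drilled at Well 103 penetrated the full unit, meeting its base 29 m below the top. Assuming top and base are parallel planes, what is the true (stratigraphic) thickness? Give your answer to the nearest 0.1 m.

27.9 m

Let the plane be z = a·E + b·N + c.
Well 102−Well 101: −253a − 108b = 43.7;  Well 103−Well 101: −122a + 131b = −28.5.
Solving gives a = −0.05714, b = −0.27077.
|∇z| = √(a²+b²) = 0.27674, so dip δ = arctan(0.27674) = 15.47°.
True thickness = vertical thickness × cos δ = 29 × cos 15.47° = 27.9 m.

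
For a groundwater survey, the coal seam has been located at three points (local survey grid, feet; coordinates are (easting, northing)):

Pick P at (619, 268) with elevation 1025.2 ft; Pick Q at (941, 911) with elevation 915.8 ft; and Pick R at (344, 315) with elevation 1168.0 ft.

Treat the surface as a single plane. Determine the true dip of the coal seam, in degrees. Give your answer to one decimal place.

Two edge vectors: Pick P→Pick Q = (322, 643, -109.4), Pick P→Pick R = (-275, 47, 142.8).
Normal n = (Pick P→Pick Q) × (Pick P→Pick R) = (96962.2, -15896.6, 191959).
So ∂z/∂E = −n_x/n_z = −0.50512 and ∂z/∂N = −n_y/n_z = 0.08281.
Gradient magnitude |∇z| = √(a² + b²) = √(0.25515 + 0.00686) = 0.51186.
True dip = arctan(0.51186) = 27.1°, dipping toward E (azimuth ≈ 099°).

27.1°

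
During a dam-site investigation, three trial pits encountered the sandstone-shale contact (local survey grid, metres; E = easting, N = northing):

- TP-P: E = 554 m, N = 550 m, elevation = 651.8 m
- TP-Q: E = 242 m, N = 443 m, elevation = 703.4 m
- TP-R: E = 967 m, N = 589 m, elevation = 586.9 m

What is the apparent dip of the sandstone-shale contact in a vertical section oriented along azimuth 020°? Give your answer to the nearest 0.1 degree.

Two edge vectors: TP-P→TP-Q = (-312, -107, 51.6), TP-P→TP-R = (413, 39, -64.9).
Normal n = (TP-P→TP-Q) × (TP-P→TP-R) = (4931.9, 1062, 32023).
So ∂z/∂E = −n_x/n_z = −0.15401 and ∂z/∂N = −n_y/n_z = −0.03316.
Unit vector along 020° is (sin 20°, cos 20°) = (0.3420, 0.9397).
Slope in that direction = a·(0.3420) + b·(0.9397) = −0.08384.
Apparent dip = arctan|0.08384| = 4.8° (true dip is 9.0°, so apparent ≤ true as expected).

4.8°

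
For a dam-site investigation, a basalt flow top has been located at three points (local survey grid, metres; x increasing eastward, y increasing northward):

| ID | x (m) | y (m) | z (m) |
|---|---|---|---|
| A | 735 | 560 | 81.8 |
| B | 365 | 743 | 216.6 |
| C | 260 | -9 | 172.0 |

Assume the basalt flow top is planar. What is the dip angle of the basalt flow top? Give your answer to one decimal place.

Two edge vectors: A→B = (-370, 183, 134.8), A→C = (-475, -569, 90.2).
Normal n = (A→B) × (A→C) = (93207.8, -30656, 297455).
So ∂z/∂x = −n_x/n_z = −0.31335 and ∂z/∂y = −n_y/n_z = 0.10306.
Gradient magnitude |∇z| = √(a² + b²) = √(0.09819 + 0.01062) = 0.32986.
True dip = arctan(0.32986) = 18.3°, dipping toward ESE (azimuth ≈ 108°).

18.3°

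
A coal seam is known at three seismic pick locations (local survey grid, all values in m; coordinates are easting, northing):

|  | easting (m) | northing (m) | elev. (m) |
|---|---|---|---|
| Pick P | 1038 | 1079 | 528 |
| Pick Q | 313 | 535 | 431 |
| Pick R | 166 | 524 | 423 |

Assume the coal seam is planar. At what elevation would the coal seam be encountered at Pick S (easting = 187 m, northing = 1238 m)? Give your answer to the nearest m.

Let the plane be z = a·easting + b·northing + c.
Pick Q−Pick P: −725a − 544b = −97;  Pick R−Pick P: −872a − 555b = −105.
Solving gives a = 0.04563, b = 0.11750.
Then c = 528 − a·1038 − b·1079 = 353.86.
At (187, 1238): z = 8.5 + 145.5 + 353.86 = 507.9 m.

508 m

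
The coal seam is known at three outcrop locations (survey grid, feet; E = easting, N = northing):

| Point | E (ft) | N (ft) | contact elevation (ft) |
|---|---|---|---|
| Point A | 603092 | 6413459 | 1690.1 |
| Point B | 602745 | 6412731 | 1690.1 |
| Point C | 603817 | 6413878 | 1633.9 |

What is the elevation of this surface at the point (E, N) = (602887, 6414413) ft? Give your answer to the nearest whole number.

1761 ft

Let the plane be z = a·E + b·N + c.
Point B−Point A: −347a − 728b = 0;  Point C−Point A: 725a + 419b = −56.2.
Solving gives a = −0.10698967, b = 0.05099645.
Then c = 1690.1 − a·603092 − b·6413459 = −260848.93.
At (602887, 6414413): z = −64502.7 + 327112.3 − 260848.93 = 1760.7 ft.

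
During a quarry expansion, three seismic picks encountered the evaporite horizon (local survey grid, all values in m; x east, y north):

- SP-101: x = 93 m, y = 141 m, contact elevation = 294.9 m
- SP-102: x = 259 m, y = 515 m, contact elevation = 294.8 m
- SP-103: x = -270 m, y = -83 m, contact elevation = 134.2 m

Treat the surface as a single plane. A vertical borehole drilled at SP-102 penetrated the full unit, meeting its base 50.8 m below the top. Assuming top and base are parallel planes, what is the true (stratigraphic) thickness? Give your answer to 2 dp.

42.25 m

Two edge vectors: SP-101→SP-102 = (166, 374, -0.1), SP-101→SP-103 = (-363, -224, -160.7).
Normal n = (SP-101→SP-102) × (SP-101→SP-103) = (-60124.2, 26712.5, 98578).
So ∂z/∂x = −n_x/n_z = 0.60991 and ∂z/∂y = −n_y/n_z = −0.27098.
|∇z| = √(a²+b²) = 0.66740, so dip δ = arctan(0.66740) = 33.72°.
True thickness = vertical thickness × cos δ = 50.8 × cos 33.72° = 42.25 m.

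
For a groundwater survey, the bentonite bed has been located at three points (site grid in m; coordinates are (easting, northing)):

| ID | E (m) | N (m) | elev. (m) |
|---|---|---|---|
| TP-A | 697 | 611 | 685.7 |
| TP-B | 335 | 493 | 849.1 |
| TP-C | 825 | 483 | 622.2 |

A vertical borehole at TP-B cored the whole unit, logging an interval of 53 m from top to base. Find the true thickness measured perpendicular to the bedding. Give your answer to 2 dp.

48.08 m

Two edge vectors: TP-A→TP-B = (-362, -118, 163.4), TP-A→TP-C = (128, -128, -63.5).
Normal n = (TP-A→TP-B) × (TP-A→TP-C) = (28408.2, -2071.8, 61440).
So ∂z/∂E = −n_x/n_z = −0.46237 and ∂z/∂N = −n_y/n_z = 0.03372.
|∇z| = √(a²+b²) = 0.46360, so dip δ = arctan(0.46360) = 24.87°.
True thickness = vertical thickness × cos δ = 53 × cos 24.87° = 48.08 m.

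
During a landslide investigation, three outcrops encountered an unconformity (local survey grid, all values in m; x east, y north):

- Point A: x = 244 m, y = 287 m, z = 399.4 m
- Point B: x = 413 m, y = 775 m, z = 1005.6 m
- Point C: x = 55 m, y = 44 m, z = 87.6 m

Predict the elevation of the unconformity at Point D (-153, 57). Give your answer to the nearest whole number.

Let the plane be z = a·x + b·y + c.
Point B−Point A: 169a + 488b = 606.2;  Point C−Point A: −189a − 243b = −311.8.
Solving gives a = 0.09483, b = 1.20937.
Then c = 399.4 − a·244 − b·287 = 29.17.
At (-153, 57): z = −14.5 + 68.9 + 29.17 = 83.6 m.

84 m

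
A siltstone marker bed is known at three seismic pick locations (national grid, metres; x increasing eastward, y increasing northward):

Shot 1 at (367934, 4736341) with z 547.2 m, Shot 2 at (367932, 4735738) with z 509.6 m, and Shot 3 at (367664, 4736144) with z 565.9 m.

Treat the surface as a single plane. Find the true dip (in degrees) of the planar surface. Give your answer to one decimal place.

7.5°

Let the plane be z = a·x + b·y + c.
Shot 2−Shot 1: −2a − 603b = −37.6;  Shot 3−Shot 1: −270a − 197b = 18.7.
Solving gives a = −0.11503, b = 0.06274.
Gradient magnitude |∇z| = √(a² + b²) = √(0.01323 + 0.00394) = 0.13103.
True dip = arctan(0.13103) = 7.5°, dipping toward ESE (azimuth ≈ 119°).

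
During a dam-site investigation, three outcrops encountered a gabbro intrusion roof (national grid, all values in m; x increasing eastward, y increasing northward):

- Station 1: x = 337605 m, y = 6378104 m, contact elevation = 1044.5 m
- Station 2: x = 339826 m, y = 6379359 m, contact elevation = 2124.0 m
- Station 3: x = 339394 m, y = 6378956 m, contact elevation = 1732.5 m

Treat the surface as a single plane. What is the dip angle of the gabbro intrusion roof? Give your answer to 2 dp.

Two edge vectors: Station 1→Station 2 = (2221, 1255, 1079.5), Station 1→Station 3 = (1789, 852, 688).
Normal n = (Station 1→Station 2) × (Station 1→Station 3) = (-56294, 403177.5, -352903).
So ∂z/∂x = −n_x/n_z = −0.15952 and ∂z/∂y = −n_y/n_z = 1.14246.
Gradient magnitude |∇z| = √(a² + b²) = √(0.02545 + 1.30521) = 1.15354.
True dip = arctan(1.15354) = 49.08°, dipping toward S (azimuth ≈ 172°).

49.08°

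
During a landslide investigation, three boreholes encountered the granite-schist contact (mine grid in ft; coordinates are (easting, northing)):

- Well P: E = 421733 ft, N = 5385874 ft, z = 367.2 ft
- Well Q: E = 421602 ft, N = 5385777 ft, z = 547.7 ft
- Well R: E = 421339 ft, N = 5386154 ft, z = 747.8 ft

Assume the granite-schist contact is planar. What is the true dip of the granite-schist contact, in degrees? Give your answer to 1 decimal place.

50.2°

Let the plane be z = a·E + b·N + c.
Well Q−Well P: −131a − 97b = 180.5;  Well R−Well P: −394a + 280b = 380.6.
Solving gives a = −1.16770, b = −0.28383.
Gradient magnitude |∇z| = √(a² + b²) = √(1.36352 + 0.08056) = 1.20170.
True dip = arctan(1.20170) = 50.2°, dipping toward ENE (azimuth ≈ 076°).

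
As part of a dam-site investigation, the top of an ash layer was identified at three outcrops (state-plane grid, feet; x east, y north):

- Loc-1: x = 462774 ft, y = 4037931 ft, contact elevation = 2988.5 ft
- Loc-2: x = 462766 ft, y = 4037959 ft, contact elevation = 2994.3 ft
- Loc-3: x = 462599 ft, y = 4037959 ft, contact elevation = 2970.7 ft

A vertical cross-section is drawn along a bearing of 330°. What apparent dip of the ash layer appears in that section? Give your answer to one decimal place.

8.2°

Let the plane be z = a·x + b·y + c.
Loc-2−Loc-1: −8a + 28b = 5.8;  Loc-3−Loc-1: −175a + 28b = −17.8.
Solving gives a = 0.14132, b = 0.24752.
Unit vector along 330° is (sin 330°, cos 330°) = (-0.5000, 0.8660).
Slope in that direction = a·(-0.5000) + b·(0.8660) = 0.14370.
Apparent dip = arctan|0.14370| = 8.2° (true dip is 15.9°, so apparent ≤ true as expected).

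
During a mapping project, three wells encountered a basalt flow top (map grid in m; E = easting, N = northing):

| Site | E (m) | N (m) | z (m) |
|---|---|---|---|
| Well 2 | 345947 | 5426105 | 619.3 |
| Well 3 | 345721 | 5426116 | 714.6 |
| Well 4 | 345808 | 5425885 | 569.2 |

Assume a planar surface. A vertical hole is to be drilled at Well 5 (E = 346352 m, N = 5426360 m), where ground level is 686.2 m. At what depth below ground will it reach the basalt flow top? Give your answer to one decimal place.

106.0 m

Let the plane be z = a·E + b·N + c.
Well 3−Well 2: −226a + 11b = 95.3;  Well 4−Well 2: −139a − 220b = −50.1.
Solving gives a = −0.398347285, b = 0.479410330.
Then c = 619.3 − a·345947 − b·5426105 = −2462904.44.
At (346352, 5426360): z_contact = −137968.38 + 2601453.04 − 2462904.44 = 580.22 m.
Depth below ground = 686.2 − 580.22 = 106.0 m.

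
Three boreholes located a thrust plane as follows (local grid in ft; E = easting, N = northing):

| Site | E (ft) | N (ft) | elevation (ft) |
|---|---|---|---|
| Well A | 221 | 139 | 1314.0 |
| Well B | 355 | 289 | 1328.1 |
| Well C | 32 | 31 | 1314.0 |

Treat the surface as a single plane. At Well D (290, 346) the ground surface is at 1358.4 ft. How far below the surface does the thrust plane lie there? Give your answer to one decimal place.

12.2 ft

Let the plane be z = a·E + b·N + c.
Well B−Well A: 134a + 150b = 14.1;  Well C−Well A: −189a − 108b = 0.
Solving gives a = −0.10973, b = 0.19202.
Then c = 1314 − a·221 − b·139 = 1311.56.
At (290, 346): z_contact = −31.82 + 66.44 + 1311.56 = 1346.18 ft.
Depth below ground = 1358.4 − 1346.18 = 12.2 ft.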